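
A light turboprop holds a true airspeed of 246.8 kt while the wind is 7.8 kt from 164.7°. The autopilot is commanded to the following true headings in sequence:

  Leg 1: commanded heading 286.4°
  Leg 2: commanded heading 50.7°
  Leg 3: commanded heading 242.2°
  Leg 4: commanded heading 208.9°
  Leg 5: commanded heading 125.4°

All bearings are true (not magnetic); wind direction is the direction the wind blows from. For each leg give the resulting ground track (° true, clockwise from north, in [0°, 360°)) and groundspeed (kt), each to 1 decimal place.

Leg 1: track=287.9°, groundspeed=251.0 kt
Leg 2: track=49.1°, groundspeed=250.1 kt
Leg 3: track=244.0°, groundspeed=245.2 kt
Leg 4: track=210.2°, groundspeed=241.3 kt
Leg 5: track=124.2°, groundspeed=240.8 kt

Leg 1: heading 286.4°; drift +1.5° → track 287.9°, groundspeed 251.0 kt
Leg 2: heading 50.7°; drift -1.6° → track 49.1°, groundspeed 250.1 kt
Leg 3: heading 242.2°; drift +1.8° → track 244.0°, groundspeed 245.2 kt
Leg 4: heading 208.9°; drift +1.3° → track 210.2°, groundspeed 241.3 kt
Leg 5: heading 125.4°; drift -1.2° → track 124.2°, groundspeed 240.8 kt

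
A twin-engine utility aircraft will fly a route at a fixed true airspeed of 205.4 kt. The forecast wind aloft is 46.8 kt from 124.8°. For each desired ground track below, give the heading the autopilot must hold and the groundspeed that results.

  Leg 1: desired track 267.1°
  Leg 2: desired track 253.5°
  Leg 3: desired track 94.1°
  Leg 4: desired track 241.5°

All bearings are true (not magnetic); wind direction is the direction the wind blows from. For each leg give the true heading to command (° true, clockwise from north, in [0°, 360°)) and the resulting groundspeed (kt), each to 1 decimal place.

Leg 1: desired track 267.1°; wind correction -8.0° → command heading 259.1°, groundspeed 240.4 kt
Leg 2: desired track 253.5°; wind correction -10.2° → command heading 243.3°, groundspeed 231.4 kt
Leg 3: desired track 94.1°; wind correction +6.7° → command heading 100.8°, groundspeed 163.8 kt
Leg 4: desired track 241.5°; wind correction -11.7° → command heading 229.8°, groundspeed 222.1 kt

Leg 1: heading=259.1°, groundspeed=240.4 kt
Leg 2: heading=243.3°, groundspeed=231.4 kt
Leg 3: heading=100.8°, groundspeed=163.8 kt
Leg 4: heading=229.8°, groundspeed=222.1 kt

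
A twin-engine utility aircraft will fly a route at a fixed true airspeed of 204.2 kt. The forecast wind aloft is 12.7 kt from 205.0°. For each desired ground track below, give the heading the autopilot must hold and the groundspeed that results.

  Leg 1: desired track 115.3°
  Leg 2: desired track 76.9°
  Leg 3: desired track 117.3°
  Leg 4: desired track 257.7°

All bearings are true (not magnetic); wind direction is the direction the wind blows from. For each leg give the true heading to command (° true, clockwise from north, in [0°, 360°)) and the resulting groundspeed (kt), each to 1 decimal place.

Leg 1: desired track 115.3°; wind correction +3.6° → command heading 118.9°, groundspeed 203.7 kt
Leg 2: desired track 76.9°; wind correction +2.8° → command heading 79.7°, groundspeed 211.8 kt
Leg 3: desired track 117.3°; wind correction +3.6° → command heading 120.9°, groundspeed 203.3 kt
Leg 4: desired track 257.7°; wind correction -2.8° → command heading 254.9°, groundspeed 196.3 kt

Leg 1: heading=118.9°, groundspeed=203.7 kt
Leg 2: heading=79.7°, groundspeed=211.8 kt
Leg 3: heading=120.9°, groundspeed=203.3 kt
Leg 4: heading=254.9°, groundspeed=196.3 kt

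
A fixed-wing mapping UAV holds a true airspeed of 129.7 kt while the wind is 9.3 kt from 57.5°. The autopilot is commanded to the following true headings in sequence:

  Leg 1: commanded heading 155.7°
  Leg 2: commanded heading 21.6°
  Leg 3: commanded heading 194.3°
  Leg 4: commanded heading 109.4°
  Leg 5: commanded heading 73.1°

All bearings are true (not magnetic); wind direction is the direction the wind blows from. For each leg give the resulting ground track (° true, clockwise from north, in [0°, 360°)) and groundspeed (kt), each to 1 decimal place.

Leg 1: heading 155.7°; drift +4.0° → track 159.7°, groundspeed 131.3 kt
Leg 2: heading 21.6°; drift -2.6° → track 19.0°, groundspeed 122.3 kt
Leg 3: heading 194.3°; drift +2.7° → track 197.0°, groundspeed 136.6 kt
Leg 4: heading 109.4°; drift +3.4° → track 112.8°, groundspeed 124.2 kt
Leg 5: heading 73.1°; drift +1.2° → track 74.3°, groundspeed 120.8 kt

Leg 1: track=159.7°, groundspeed=131.3 kt
Leg 2: track=19.0°, groundspeed=122.3 kt
Leg 3: track=197.0°, groundspeed=136.6 kt
Leg 4: track=112.8°, groundspeed=124.2 kt
Leg 5: track=74.3°, groundspeed=120.8 kt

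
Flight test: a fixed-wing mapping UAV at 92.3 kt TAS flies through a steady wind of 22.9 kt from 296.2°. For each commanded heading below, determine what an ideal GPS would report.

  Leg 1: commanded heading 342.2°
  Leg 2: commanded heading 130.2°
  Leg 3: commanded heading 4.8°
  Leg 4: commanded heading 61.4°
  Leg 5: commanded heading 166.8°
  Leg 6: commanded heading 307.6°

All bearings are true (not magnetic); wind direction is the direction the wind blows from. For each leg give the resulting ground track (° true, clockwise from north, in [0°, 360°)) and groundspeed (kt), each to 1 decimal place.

Leg 1: track=354.4°, groundspeed=78.1 kt
Leg 2: track=127.4°, groundspeed=114.7 kt
Leg 3: track=19.1°, groundspeed=86.6 kt
Leg 4: track=71.5°, groundspeed=107.1 kt
Leg 5: track=157.4°, groundspeed=108.3 kt
Leg 6: track=311.3°, groundspeed=70.0 kt

Leg 1: heading 342.2°; drift +12.2° → track 354.4°, groundspeed 78.1 kt
Leg 2: heading 130.2°; drift -2.8° → track 127.4°, groundspeed 114.7 kt
Leg 3: heading 4.8°; drift +14.3° → track 19.1°, groundspeed 86.6 kt
Leg 4: heading 61.4°; drift +10.1° → track 71.5°, groundspeed 107.1 kt
Leg 5: heading 166.8°; drift -9.4° → track 157.4°, groundspeed 108.3 kt
Leg 6: heading 307.6°; drift +3.7° → track 311.3°, groundspeed 70.0 kt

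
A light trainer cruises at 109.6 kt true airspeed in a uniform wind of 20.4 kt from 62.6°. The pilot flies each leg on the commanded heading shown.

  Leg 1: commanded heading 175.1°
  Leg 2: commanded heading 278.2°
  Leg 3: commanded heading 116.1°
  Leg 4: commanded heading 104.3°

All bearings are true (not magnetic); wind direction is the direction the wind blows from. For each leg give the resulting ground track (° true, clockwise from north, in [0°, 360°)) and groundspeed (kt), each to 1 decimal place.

Leg 1: heading 175.1°; drift +9.1° → track 184.2°, groundspeed 118.9 kt
Leg 2: heading 278.2°; drift -5.4° → track 272.8°, groundspeed 126.7 kt
Leg 3: heading 116.1°; drift +9.6° → track 125.7°, groundspeed 98.8 kt
Leg 4: heading 104.3°; drift +8.2° → track 112.5°, groundspeed 95.3 kt

Leg 1: track=184.2°, groundspeed=118.9 kt
Leg 2: track=272.8°, groundspeed=126.7 kt
Leg 3: track=125.7°, groundspeed=98.8 kt
Leg 4: track=112.5°, groundspeed=95.3 kt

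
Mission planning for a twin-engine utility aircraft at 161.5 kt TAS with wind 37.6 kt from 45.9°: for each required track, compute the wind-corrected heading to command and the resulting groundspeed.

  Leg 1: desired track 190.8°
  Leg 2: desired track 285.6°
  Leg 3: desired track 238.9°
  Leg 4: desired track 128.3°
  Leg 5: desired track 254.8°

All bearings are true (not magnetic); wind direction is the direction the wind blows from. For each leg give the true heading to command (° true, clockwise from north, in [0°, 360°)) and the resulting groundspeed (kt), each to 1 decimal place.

Leg 1: desired track 190.8°; wind correction -7.7° → command heading 183.1°, groundspeed 190.8 kt
Leg 2: desired track 285.6°; wind correction +11.6° → command heading 297.2°, groundspeed 177.2 kt
Leg 3: desired track 238.9°; wind correction +3.0° → command heading 241.9°, groundspeed 197.9 kt
Leg 4: desired track 128.3°; wind correction -13.3° → command heading 115.0°, groundspeed 152.2 kt
Leg 5: desired track 254.8°; wind correction +6.5° → command heading 261.3°, groundspeed 193.4 kt

Leg 1: heading=183.1°, groundspeed=190.8 kt
Leg 2: heading=297.2°, groundspeed=177.2 kt
Leg 3: heading=241.9°, groundspeed=197.9 kt
Leg 4: heading=115.0°, groundspeed=152.2 kt
Leg 5: heading=261.3°, groundspeed=193.4 kt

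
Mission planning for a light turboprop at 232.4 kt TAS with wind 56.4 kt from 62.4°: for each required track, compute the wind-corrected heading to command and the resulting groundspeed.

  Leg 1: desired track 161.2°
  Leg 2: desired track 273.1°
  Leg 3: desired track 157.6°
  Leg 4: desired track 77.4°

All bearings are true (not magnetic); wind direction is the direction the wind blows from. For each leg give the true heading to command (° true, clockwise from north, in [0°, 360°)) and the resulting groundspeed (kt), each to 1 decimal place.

Leg 1: heading=147.3°, groundspeed=234.2 kt
Leg 2: heading=280.2°, groundspeed=279.1 kt
Leg 3: heading=143.6°, groundspeed=230.6 kt
Leg 4: heading=73.8°, groundspeed=177.5 kt

Leg 1: desired track 161.2°; wind correction -13.9° → command heading 147.3°, groundspeed 234.2 kt
Leg 2: desired track 273.1°; wind correction +7.1° → command heading 280.2°, groundspeed 279.1 kt
Leg 3: desired track 157.6°; wind correction -14.0° → command heading 143.6°, groundspeed 230.6 kt
Leg 4: desired track 77.4°; wind correction -3.6° → command heading 73.8°, groundspeed 177.5 kt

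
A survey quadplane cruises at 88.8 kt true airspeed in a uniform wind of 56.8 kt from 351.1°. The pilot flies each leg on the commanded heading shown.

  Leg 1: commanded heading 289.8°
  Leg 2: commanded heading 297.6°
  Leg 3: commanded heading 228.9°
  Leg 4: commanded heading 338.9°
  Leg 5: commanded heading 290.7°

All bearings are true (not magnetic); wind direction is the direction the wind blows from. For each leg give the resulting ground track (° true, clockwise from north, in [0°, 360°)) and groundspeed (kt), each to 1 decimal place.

Leg 1: heading 289.8°; drift -39.0° → track 250.8°, groundspeed 79.2 kt
Leg 2: heading 297.6°; drift -39.7° → track 257.9°, groundspeed 71.5 kt
Leg 3: heading 228.9°; drift -22.0° → track 206.9°, groundspeed 128.4 kt
Leg 4: heading 338.9°; drift -19.8° → track 319.1°, groundspeed 35.4 kt
Leg 5: heading 290.7°; drift -39.1° → track 251.6°, groundspeed 78.3 kt

Leg 1: track=250.8°, groundspeed=79.2 kt
Leg 2: track=257.9°, groundspeed=71.5 kt
Leg 3: track=206.9°, groundspeed=128.4 kt
Leg 4: track=319.1°, groundspeed=35.4 kt
Leg 5: track=251.6°, groundspeed=78.3 kt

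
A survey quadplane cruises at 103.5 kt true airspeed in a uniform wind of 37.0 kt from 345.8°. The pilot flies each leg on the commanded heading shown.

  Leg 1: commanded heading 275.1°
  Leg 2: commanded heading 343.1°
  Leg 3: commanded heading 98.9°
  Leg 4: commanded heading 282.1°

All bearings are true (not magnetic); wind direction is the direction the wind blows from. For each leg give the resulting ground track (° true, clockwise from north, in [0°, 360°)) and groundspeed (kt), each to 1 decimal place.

Leg 1: track=254.2°, groundspeed=97.7 kt
Leg 2: track=341.6°, groundspeed=66.6 kt
Leg 3: track=115.0°, groundspeed=122.8 kt
Leg 4: track=261.3°, groundspeed=93.2 kt

Leg 1: heading 275.1°; drift -20.9° → track 254.2°, groundspeed 97.7 kt
Leg 2: heading 343.1°; drift -1.5° → track 341.6°, groundspeed 66.6 kt
Leg 3: heading 98.9°; drift +16.1° → track 115.0°, groundspeed 122.8 kt
Leg 4: heading 282.1°; drift -20.8° → track 261.3°, groundspeed 93.2 kt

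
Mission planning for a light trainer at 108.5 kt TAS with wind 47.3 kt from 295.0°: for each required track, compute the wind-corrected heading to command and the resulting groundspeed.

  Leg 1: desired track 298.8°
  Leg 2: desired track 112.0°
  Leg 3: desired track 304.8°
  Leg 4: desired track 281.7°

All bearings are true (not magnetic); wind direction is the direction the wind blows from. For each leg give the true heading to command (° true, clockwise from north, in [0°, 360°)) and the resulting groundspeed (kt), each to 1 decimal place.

Leg 1: heading=297.1°, groundspeed=61.3 kt
Leg 2: heading=110.7°, groundspeed=155.7 kt
Leg 3: heading=300.5°, groundspeed=61.6 kt
Leg 4: heading=287.5°, groundspeed=61.9 kt

Leg 1: desired track 298.8°; wind correction -1.7° → command heading 297.1°, groundspeed 61.3 kt
Leg 2: desired track 112.0°; wind correction -1.3° → command heading 110.7°, groundspeed 155.7 kt
Leg 3: desired track 304.8°; wind correction -4.3° → command heading 300.5°, groundspeed 61.6 kt
Leg 4: desired track 281.7°; wind correction +5.8° → command heading 287.5°, groundspeed 61.9 kt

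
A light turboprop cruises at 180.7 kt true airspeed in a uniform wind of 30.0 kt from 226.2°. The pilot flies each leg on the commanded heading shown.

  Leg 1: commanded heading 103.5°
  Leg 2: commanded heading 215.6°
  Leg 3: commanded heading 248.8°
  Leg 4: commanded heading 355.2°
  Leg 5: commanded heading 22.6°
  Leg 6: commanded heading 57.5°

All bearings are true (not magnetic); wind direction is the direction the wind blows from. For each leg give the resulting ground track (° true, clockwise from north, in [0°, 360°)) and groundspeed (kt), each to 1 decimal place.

Leg 1: heading 103.5°; drift -7.3° → track 96.2°, groundspeed 198.5 kt
Leg 2: heading 215.6°; drift -2.1° → track 213.5°, groundspeed 151.3 kt
Leg 3: heading 248.8°; drift +4.3° → track 253.1°, groundspeed 153.4 kt
Leg 4: heading 355.2°; drift +6.7° → track 1.9°, groundspeed 200.9 kt
Leg 5: heading 22.6°; drift +3.3° → track 25.9°, groundspeed 208.5 kt
Leg 6: heading 57.5°; drift -1.6° → track 55.9°, groundspeed 210.2 kt

Leg 1: track=96.2°, groundspeed=198.5 kt
Leg 2: track=213.5°, groundspeed=151.3 kt
Leg 3: track=253.1°, groundspeed=153.4 kt
Leg 4: track=1.9°, groundspeed=200.9 kt
Leg 5: track=25.9°, groundspeed=208.5 kt
Leg 6: track=55.9°, groundspeed=210.2 kt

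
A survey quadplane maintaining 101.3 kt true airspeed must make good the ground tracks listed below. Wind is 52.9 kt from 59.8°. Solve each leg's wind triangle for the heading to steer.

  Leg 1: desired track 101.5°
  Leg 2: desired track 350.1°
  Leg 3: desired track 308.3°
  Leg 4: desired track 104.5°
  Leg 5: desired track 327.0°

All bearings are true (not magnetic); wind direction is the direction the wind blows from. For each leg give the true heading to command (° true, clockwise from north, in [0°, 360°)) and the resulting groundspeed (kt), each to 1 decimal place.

Leg 1: heading=81.2°, groundspeed=55.5 kt
Leg 2: heading=19.4°, groundspeed=70.0 kt
Leg 3: heading=337.4°, groundspeed=107.9 kt
Leg 4: heading=82.9°, groundspeed=56.6 kt
Leg 5: heading=358.4°, groundspeed=89.0 kt

Leg 1: desired track 101.5°; wind correction -20.3° → command heading 81.2°, groundspeed 55.5 kt
Leg 2: desired track 350.1°; wind correction +29.3° → command heading 19.4°, groundspeed 70.0 kt
Leg 3: desired track 308.3°; wind correction +29.1° → command heading 337.4°, groundspeed 107.9 kt
Leg 4: desired track 104.5°; wind correction -21.6° → command heading 82.9°, groundspeed 56.6 kt
Leg 5: desired track 327.0°; wind correction +31.4° → command heading 358.4°, groundspeed 89.0 kt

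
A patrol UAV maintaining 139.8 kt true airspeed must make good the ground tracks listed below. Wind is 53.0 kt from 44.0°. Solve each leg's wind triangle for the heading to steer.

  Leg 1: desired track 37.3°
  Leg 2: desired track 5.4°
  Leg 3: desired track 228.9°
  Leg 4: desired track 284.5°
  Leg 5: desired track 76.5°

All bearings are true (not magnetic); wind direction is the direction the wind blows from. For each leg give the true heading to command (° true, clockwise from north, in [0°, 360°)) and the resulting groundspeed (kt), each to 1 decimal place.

Leg 1: desired track 37.3°; wind correction +2.5° → command heading 39.8°, groundspeed 87.0 kt
Leg 2: desired track 5.4°; wind correction +13.7° → command heading 19.1°, groundspeed 94.4 kt
Leg 3: desired track 228.9°; wind correction +1.9° → command heading 230.8°, groundspeed 192.5 kt
Leg 4: desired track 284.5°; wind correction +19.3° → command heading 303.8°, groundspeed 158.1 kt
Leg 5: desired track 76.5°; wind correction -11.8° → command heading 64.7°, groundspeed 92.2 kt

Leg 1: heading=39.8°, groundspeed=87.0 kt
Leg 2: heading=19.1°, groundspeed=94.4 kt
Leg 3: heading=230.8°, groundspeed=192.5 kt
Leg 4: heading=303.8°, groundspeed=158.1 kt
Leg 5: heading=64.7°, groundspeed=92.2 kt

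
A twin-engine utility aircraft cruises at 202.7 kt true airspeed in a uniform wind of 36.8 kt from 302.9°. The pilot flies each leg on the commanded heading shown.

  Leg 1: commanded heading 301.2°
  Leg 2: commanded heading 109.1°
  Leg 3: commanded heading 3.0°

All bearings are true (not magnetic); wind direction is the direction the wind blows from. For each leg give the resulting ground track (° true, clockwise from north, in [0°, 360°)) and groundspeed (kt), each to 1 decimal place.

Leg 1: track=300.8°, groundspeed=165.9 kt
Leg 2: track=111.2°, groundspeed=238.6 kt
Leg 3: track=12.8°, groundspeed=187.1 kt

Leg 1: heading 301.2°; drift -0.4° → track 300.8°, groundspeed 165.9 kt
Leg 2: heading 109.1°; drift +2.1° → track 111.2°, groundspeed 238.6 kt
Leg 3: heading 3.0°; drift +9.8° → track 12.8°, groundspeed 187.1 kt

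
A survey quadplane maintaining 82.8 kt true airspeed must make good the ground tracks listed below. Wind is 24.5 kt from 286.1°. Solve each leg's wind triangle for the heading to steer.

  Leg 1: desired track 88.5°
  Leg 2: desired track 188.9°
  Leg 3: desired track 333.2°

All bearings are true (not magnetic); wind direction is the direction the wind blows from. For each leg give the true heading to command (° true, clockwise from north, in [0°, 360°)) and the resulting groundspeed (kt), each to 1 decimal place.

Leg 1: heading=83.4°, groundspeed=105.8 kt
Leg 2: heading=206.0°, groundspeed=82.2 kt
Leg 3: heading=320.7°, groundspeed=64.2 kt

Leg 1: desired track 88.5°; wind correction -5.1° → command heading 83.4°, groundspeed 105.8 kt
Leg 2: desired track 188.9°; wind correction +17.1° → command heading 206.0°, groundspeed 82.2 kt
Leg 3: desired track 333.2°; wind correction -12.5° → command heading 320.7°, groundspeed 64.2 kt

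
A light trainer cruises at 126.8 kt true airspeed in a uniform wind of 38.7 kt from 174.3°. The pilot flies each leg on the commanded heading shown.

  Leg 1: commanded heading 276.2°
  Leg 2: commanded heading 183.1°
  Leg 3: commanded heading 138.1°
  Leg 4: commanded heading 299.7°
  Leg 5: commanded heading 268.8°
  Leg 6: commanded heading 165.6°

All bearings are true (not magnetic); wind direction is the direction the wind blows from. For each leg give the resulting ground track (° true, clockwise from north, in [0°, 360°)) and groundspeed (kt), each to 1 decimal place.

Leg 1: track=291.9°, groundspeed=140.0 kt
Leg 2: track=186.9°, groundspeed=88.8 kt
Leg 3: track=124.6°, groundspeed=98.3 kt
Leg 4: track=311.6°, groundspeed=152.5 kt
Leg 5: track=285.3°, groundspeed=135.4 kt
Leg 6: track=161.8°, groundspeed=88.7 kt

Leg 1: heading 276.2°; drift +15.7° → track 291.9°, groundspeed 140.0 kt
Leg 2: heading 183.1°; drift +3.8° → track 186.9°, groundspeed 88.8 kt
Leg 3: heading 138.1°; drift -13.5° → track 124.6°, groundspeed 98.3 kt
Leg 4: heading 299.7°; drift +11.9° → track 311.6°, groundspeed 152.5 kt
Leg 5: heading 268.8°; drift +16.5° → track 285.3°, groundspeed 135.4 kt
Leg 6: heading 165.6°; drift -3.8° → track 161.8°, groundspeed 88.7 kt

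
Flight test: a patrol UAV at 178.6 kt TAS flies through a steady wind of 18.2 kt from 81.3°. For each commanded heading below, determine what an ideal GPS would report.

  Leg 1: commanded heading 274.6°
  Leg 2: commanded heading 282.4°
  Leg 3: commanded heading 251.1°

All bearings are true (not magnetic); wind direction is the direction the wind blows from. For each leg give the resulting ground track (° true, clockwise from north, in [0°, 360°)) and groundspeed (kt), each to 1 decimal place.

Leg 1: track=273.4°, groundspeed=196.4 kt
Leg 2: track=280.5°, groundspeed=195.7 kt
Leg 3: track=252.0°, groundspeed=196.5 kt

Leg 1: heading 274.6°; drift -1.2° → track 273.4°, groundspeed 196.4 kt
Leg 2: heading 282.4°; drift -1.9° → track 280.5°, groundspeed 195.7 kt
Leg 3: heading 251.1°; drift +0.9° → track 252.0°, groundspeed 196.5 kt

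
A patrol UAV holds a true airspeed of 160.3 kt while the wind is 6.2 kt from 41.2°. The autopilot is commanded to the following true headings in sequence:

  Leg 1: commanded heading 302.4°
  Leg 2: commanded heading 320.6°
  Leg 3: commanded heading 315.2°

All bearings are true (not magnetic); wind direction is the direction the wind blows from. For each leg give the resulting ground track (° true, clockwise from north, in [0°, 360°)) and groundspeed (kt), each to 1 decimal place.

Leg 1: track=300.2°, groundspeed=161.4 kt
Leg 2: track=318.4°, groundspeed=159.4 kt
Leg 3: track=313.0°, groundspeed=160.0 kt

Leg 1: heading 302.4°; drift -2.2° → track 300.2°, groundspeed 161.4 kt
Leg 2: heading 320.6°; drift -2.2° → track 318.4°, groundspeed 159.4 kt
Leg 3: heading 315.2°; drift -2.2° → track 313.0°, groundspeed 160.0 kt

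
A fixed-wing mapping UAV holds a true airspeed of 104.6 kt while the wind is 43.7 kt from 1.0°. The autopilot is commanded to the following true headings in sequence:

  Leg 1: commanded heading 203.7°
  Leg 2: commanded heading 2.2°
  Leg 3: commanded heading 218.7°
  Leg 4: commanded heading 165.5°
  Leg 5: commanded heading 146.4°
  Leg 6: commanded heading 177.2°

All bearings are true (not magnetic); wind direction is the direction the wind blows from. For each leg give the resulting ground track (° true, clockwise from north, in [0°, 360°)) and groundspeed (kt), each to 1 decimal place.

Leg 1: heading 203.7°; drift -6.6° → track 197.1°, groundspeed 145.9 kt
Leg 2: heading 2.2°; drift +0.9° → track 3.1°, groundspeed 60.9 kt
Leg 3: heading 218.7°; drift -10.9° → track 207.8°, groundspeed 141.7 kt
Leg 4: heading 165.5°; drift +4.6° → track 170.1°, groundspeed 147.2 kt
Leg 5: heading 146.4°; drift +10.0° → track 156.4°, groundspeed 142.7 kt
Leg 6: heading 177.2°; drift +1.1° → track 178.3°, groundspeed 148.2 kt

Leg 1: track=197.1°, groundspeed=145.9 kt
Leg 2: track=3.1°, groundspeed=60.9 kt
Leg 3: track=207.8°, groundspeed=141.7 kt
Leg 4: track=170.1°, groundspeed=147.2 kt
Leg 5: track=156.4°, groundspeed=142.7 kt
Leg 6: track=178.3°, groundspeed=148.2 kt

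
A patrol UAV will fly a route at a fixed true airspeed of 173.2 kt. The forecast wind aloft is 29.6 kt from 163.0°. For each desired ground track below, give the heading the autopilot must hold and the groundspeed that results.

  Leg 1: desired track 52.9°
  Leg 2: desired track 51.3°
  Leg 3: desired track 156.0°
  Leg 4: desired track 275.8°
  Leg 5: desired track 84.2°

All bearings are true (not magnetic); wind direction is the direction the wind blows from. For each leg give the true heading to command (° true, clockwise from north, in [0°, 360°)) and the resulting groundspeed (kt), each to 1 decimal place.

Leg 1: desired track 52.9°; wind correction +9.2° → command heading 62.1°, groundspeed 181.1 kt
Leg 2: desired track 51.3°; wind correction +9.1° → command heading 60.4°, groundspeed 181.9 kt
Leg 3: desired track 156.0°; wind correction +1.2° → command heading 157.2°, groundspeed 143.8 kt
Leg 4: desired track 275.8°; wind correction -9.1° → command heading 266.7°, groundspeed 182.5 kt
Leg 5: desired track 84.2°; wind correction +9.7° → command heading 93.9°, groundspeed 165.0 kt

Leg 1: heading=62.1°, groundspeed=181.1 kt
Leg 2: heading=60.4°, groundspeed=181.9 kt
Leg 3: heading=157.2°, groundspeed=143.8 kt
Leg 4: heading=266.7°, groundspeed=182.5 kt
Leg 5: heading=93.9°, groundspeed=165.0 kt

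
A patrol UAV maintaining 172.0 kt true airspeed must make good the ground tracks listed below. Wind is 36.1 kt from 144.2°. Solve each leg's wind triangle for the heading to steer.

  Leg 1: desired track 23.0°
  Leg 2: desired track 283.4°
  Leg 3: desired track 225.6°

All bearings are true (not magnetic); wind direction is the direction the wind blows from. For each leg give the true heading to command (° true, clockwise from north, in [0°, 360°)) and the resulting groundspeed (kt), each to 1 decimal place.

Leg 1: heading=33.3°, groundspeed=187.9 kt
Leg 2: heading=275.5°, groundspeed=197.7 kt
Leg 3: heading=213.6°, groundspeed=162.9 kt

Leg 1: desired track 23.0°; wind correction +10.3° → command heading 33.3°, groundspeed 187.9 kt
Leg 2: desired track 283.4°; wind correction -7.9° → command heading 275.5°, groundspeed 197.7 kt
Leg 3: desired track 225.6°; wind correction -12.0° → command heading 213.6°, groundspeed 162.9 kt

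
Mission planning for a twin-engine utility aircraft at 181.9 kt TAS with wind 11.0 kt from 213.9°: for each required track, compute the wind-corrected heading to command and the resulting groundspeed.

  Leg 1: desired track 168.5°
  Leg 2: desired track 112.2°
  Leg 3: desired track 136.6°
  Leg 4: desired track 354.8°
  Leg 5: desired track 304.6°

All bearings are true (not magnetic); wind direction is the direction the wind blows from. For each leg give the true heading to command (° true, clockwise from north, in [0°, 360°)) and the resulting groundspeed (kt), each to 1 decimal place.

Leg 1: heading=171.0°, groundspeed=174.0 kt
Leg 2: heading=115.6°, groundspeed=183.8 kt
Leg 3: heading=140.0°, groundspeed=179.2 kt
Leg 4: heading=352.6°, groundspeed=190.3 kt
Leg 5: heading=301.1°, groundspeed=181.7 kt

Leg 1: desired track 168.5°; wind correction +2.5° → command heading 171.0°, groundspeed 174.0 kt
Leg 2: desired track 112.2°; wind correction +3.4° → command heading 115.6°, groundspeed 183.8 kt
Leg 3: desired track 136.6°; wind correction +3.4° → command heading 140.0°, groundspeed 179.2 kt
Leg 4: desired track 354.8°; wind correction -2.2° → command heading 352.6°, groundspeed 190.3 kt
Leg 5: desired track 304.6°; wind correction -3.5° → command heading 301.1°, groundspeed 181.7 kt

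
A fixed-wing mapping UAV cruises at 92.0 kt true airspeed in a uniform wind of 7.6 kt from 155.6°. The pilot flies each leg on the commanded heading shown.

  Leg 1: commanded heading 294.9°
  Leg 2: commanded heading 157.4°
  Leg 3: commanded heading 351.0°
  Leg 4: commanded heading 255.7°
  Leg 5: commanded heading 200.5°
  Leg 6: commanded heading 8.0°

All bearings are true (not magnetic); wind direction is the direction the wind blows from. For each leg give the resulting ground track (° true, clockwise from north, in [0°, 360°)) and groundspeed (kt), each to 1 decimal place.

Leg 1: heading 294.9°; drift +2.9° → track 297.8°, groundspeed 97.9 kt
Leg 2: heading 157.4°; drift +0.2° → track 157.6°, groundspeed 84.4 kt
Leg 3: heading 351.0°; drift -1.2° → track 349.8°, groundspeed 99.3 kt
Leg 4: heading 255.7°; drift +4.6° → track 260.3°, groundspeed 93.6 kt
Leg 5: heading 200.5°; drift +3.5° → track 204.0°, groundspeed 86.8 kt
Leg 6: heading 8.0°; drift -2.4° → track 5.6°, groundspeed 98.5 kt

Leg 1: track=297.8°, groundspeed=97.9 kt
Leg 2: track=157.6°, groundspeed=84.4 kt
Leg 3: track=349.8°, groundspeed=99.3 kt
Leg 4: track=260.3°, groundspeed=93.6 kt
Leg 5: track=204.0°, groundspeed=86.8 kt
Leg 6: track=5.6°, groundspeed=98.5 kt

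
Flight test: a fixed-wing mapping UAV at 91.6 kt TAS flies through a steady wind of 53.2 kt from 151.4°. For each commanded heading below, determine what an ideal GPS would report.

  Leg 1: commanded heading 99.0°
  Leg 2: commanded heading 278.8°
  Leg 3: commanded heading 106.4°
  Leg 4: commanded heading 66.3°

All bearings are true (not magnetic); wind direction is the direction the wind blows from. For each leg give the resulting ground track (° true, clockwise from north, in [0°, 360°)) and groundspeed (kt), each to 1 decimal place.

Leg 1: track=63.5°, groundspeed=72.6 kt
Leg 2: track=297.6°, groundspeed=130.9 kt
Leg 3: track=71.5°, groundspeed=65.8 kt
Leg 4: track=35.0°, groundspeed=101.9 kt

Leg 1: heading 99.0°; drift -35.5° → track 63.5°, groundspeed 72.6 kt
Leg 2: heading 278.8°; drift +18.8° → track 297.6°, groundspeed 130.9 kt
Leg 3: heading 106.4°; drift -34.9° → track 71.5°, groundspeed 65.8 kt
Leg 4: heading 66.3°; drift -31.3° → track 35.0°, groundspeed 101.9 kt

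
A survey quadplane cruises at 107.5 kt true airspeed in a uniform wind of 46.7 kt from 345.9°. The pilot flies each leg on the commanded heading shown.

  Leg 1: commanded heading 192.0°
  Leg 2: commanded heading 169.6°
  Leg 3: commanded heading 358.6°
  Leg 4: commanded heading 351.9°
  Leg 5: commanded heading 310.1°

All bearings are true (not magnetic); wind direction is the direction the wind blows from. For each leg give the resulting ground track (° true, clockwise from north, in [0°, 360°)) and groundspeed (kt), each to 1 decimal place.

Leg 1: track=184.2°, groundspeed=150.8 kt
Leg 2: track=168.5°, groundspeed=154.1 kt
Leg 3: track=8.0°, groundspeed=62.8 kt
Leg 4: track=356.5°, groundspeed=61.3 kt
Leg 5: track=288.7°, groundspeed=74.8 kt

Leg 1: heading 192.0°; drift -7.8° → track 184.2°, groundspeed 150.8 kt
Leg 2: heading 169.6°; drift -1.1° → track 168.5°, groundspeed 154.1 kt
Leg 3: heading 358.6°; drift +9.4° → track 8.0°, groundspeed 62.8 kt
Leg 4: heading 351.9°; drift +4.6° → track 356.5°, groundspeed 61.3 kt
Leg 5: heading 310.1°; drift -21.4° → track 288.7°, groundspeed 74.8 kt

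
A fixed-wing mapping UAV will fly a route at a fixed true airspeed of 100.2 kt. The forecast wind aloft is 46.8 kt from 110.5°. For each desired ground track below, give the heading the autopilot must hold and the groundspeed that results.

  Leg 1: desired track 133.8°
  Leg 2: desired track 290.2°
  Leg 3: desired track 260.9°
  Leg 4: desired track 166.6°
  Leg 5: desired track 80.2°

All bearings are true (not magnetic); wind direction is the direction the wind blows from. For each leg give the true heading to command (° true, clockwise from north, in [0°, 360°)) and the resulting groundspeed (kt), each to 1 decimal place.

Leg 1: desired track 133.8°; wind correction -10.6° → command heading 123.2°, groundspeed 55.5 kt
Leg 2: desired track 290.2°; wind correction -0.1° → command heading 290.1°, groundspeed 147.0 kt
Leg 3: desired track 260.9°; wind correction -13.3° → command heading 247.6°, groundspeed 138.2 kt
Leg 4: desired track 166.6°; wind correction -22.8° → command heading 143.8°, groundspeed 66.3 kt
Leg 5: desired track 80.2°; wind correction +13.6° → command heading 93.8°, groundspeed 57.0 kt

Leg 1: heading=123.2°, groundspeed=55.5 kt
Leg 2: heading=290.1°, groundspeed=147.0 kt
Leg 3: heading=247.6°, groundspeed=138.2 kt
Leg 4: heading=143.8°, groundspeed=66.3 kt
Leg 5: heading=93.8°, groundspeed=57.0 kt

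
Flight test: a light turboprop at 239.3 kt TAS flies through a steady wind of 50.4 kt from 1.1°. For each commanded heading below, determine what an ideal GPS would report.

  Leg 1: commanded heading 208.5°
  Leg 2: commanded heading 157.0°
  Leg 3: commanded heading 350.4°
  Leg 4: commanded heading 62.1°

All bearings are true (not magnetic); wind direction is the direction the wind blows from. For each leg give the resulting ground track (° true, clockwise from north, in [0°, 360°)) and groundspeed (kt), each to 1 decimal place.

Leg 1: track=203.8°, groundspeed=285.0 kt
Leg 2: track=161.1°, groundspeed=286.0 kt
Leg 3: track=347.6°, groundspeed=190.0 kt
Leg 4: track=73.7°, groundspeed=219.3 kt

Leg 1: heading 208.5°; drift -4.7° → track 203.8°, groundspeed 285.0 kt
Leg 2: heading 157.0°; drift +4.1° → track 161.1°, groundspeed 286.0 kt
Leg 3: heading 350.4°; drift -2.8° → track 347.6°, groundspeed 190.0 kt
Leg 4: heading 62.1°; drift +11.6° → track 73.7°, groundspeed 219.3 kt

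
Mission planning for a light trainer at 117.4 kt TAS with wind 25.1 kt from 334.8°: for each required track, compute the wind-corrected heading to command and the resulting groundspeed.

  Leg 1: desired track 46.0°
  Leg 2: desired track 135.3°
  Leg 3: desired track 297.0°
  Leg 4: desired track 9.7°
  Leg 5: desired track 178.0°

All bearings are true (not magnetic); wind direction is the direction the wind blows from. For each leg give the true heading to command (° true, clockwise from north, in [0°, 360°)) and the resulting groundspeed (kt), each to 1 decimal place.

Leg 1: heading=34.3°, groundspeed=106.9 kt
Leg 2: heading=131.2°, groundspeed=140.8 kt
Leg 3: heading=304.5°, groundspeed=96.6 kt
Leg 4: heading=2.7°, groundspeed=95.9 kt
Leg 5: heading=182.8°, groundspeed=140.1 kt

Leg 1: desired track 46.0°; wind correction -11.7° → command heading 34.3°, groundspeed 106.9 kt
Leg 2: desired track 135.3°; wind correction -4.1° → command heading 131.2°, groundspeed 140.8 kt
Leg 3: desired track 297.0°; wind correction +7.5° → command heading 304.5°, groundspeed 96.6 kt
Leg 4: desired track 9.7°; wind correction -7.0° → command heading 2.7°, groundspeed 95.9 kt
Leg 5: desired track 178.0°; wind correction +4.8° → command heading 182.8°, groundspeed 140.1 kt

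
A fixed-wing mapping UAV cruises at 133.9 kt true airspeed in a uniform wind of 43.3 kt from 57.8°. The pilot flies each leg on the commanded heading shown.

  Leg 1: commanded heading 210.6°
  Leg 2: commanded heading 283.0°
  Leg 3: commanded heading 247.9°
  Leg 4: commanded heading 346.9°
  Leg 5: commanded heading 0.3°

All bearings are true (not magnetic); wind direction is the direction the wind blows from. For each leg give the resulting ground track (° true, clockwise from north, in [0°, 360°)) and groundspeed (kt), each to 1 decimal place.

Leg 1: track=217.1°, groundspeed=173.5 kt
Leg 2: track=272.4°, groundspeed=167.3 kt
Leg 3: track=245.4°, groundspeed=176.7 kt
Leg 4: track=328.0°, groundspeed=126.5 kt
Leg 5: track=342.0°, groundspeed=116.5 kt

Leg 1: heading 210.6°; drift +6.5° → track 217.1°, groundspeed 173.5 kt
Leg 2: heading 283.0°; drift -10.6° → track 272.4°, groundspeed 167.3 kt
Leg 3: heading 247.9°; drift -2.5° → track 245.4°, groundspeed 176.7 kt
Leg 4: heading 346.9°; drift -18.9° → track 328.0°, groundspeed 126.5 kt
Leg 5: heading 0.3°; drift -18.3° → track 342.0°, groundspeed 116.5 kt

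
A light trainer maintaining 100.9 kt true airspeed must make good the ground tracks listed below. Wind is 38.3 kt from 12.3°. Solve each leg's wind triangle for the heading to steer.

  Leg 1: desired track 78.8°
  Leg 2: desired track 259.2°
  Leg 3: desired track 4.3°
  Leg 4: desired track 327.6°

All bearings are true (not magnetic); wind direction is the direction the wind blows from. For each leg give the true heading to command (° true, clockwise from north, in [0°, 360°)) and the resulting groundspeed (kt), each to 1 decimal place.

Leg 1: heading=58.4°, groundspeed=79.3 kt
Leg 2: heading=279.6°, groundspeed=109.6 kt
Leg 3: heading=7.3°, groundspeed=62.8 kt
Leg 4: heading=343.1°, groundspeed=70.0 kt

Leg 1: desired track 78.8°; wind correction -20.4° → command heading 58.4°, groundspeed 79.3 kt
Leg 2: desired track 259.2°; wind correction +20.4° → command heading 279.6°, groundspeed 109.6 kt
Leg 3: desired track 4.3°; wind correction +3.0° → command heading 7.3°, groundspeed 62.8 kt
Leg 4: desired track 327.6°; wind correction +15.5° → command heading 343.1°, groundspeed 70.0 kt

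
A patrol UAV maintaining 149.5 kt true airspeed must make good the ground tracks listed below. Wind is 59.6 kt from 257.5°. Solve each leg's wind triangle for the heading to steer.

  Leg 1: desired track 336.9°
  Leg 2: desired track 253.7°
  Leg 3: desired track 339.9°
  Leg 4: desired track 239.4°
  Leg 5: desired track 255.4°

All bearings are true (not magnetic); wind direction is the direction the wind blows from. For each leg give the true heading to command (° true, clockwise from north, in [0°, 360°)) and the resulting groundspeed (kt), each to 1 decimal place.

Leg 1: heading=313.8°, groundspeed=126.6 kt
Leg 2: heading=255.2°, groundspeed=90.0 kt
Leg 3: heading=316.6°, groundspeed=129.5 kt
Leg 4: heading=246.5°, groundspeed=91.7 kt
Leg 5: heading=256.2°, groundspeed=89.9 kt

Leg 1: desired track 336.9°; wind correction -23.1° → command heading 313.8°, groundspeed 126.6 kt
Leg 2: desired track 253.7°; wind correction +1.5° → command heading 255.2°, groundspeed 90.0 kt
Leg 3: desired track 339.9°; wind correction -23.3° → command heading 316.6°, groundspeed 129.5 kt
Leg 4: desired track 239.4°; wind correction +7.1° → command heading 246.5°, groundspeed 91.7 kt
Leg 5: desired track 255.4°; wind correction +0.8° → command heading 256.2°, groundspeed 89.9 kt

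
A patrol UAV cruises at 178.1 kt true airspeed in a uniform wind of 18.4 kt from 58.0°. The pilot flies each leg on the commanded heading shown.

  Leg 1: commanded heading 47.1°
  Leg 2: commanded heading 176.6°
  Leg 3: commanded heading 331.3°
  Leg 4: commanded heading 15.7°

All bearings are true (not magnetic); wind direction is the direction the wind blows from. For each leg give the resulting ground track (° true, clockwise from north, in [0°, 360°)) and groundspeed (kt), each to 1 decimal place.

Leg 1: heading 47.1°; drift -1.2° → track 45.9°, groundspeed 160.1 kt
Leg 2: heading 176.6°; drift +4.9° → track 181.5°, groundspeed 187.6 kt
Leg 3: heading 331.3°; drift -5.9° → track 325.4°, groundspeed 178.0 kt
Leg 4: heading 15.7°; drift -4.3° → track 11.4°, groundspeed 165.0 kt

Leg 1: track=45.9°, groundspeed=160.1 kt
Leg 2: track=181.5°, groundspeed=187.6 kt
Leg 3: track=325.4°, groundspeed=178.0 kt
Leg 4: track=11.4°, groundspeed=165.0 kt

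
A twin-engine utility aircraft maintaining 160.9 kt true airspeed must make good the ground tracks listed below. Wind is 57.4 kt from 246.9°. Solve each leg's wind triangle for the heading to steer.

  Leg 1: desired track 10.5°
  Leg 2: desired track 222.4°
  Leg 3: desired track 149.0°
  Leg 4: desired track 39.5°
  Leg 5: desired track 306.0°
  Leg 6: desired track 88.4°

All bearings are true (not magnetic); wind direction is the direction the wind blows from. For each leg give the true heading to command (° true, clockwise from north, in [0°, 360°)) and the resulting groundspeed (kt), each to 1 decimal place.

Leg 1: desired track 10.5°; wind correction -17.3° → command heading 353.2°, groundspeed 185.4 kt
Leg 2: desired track 222.4°; wind correction +8.5° → command heading 230.9°, groundspeed 106.9 kt
Leg 3: desired track 149.0°; wind correction +20.7° → command heading 169.7°, groundspeed 158.4 kt
Leg 4: desired track 39.5°; wind correction -9.4° → command heading 30.1°, groundspeed 209.7 kt
Leg 5: desired track 306.0°; wind correction -17.8° → command heading 288.2°, groundspeed 123.7 kt
Leg 6: desired track 88.4°; wind correction +7.5° → command heading 95.9°, groundspeed 212.9 kt

Leg 1: heading=353.2°, groundspeed=185.4 kt
Leg 2: heading=230.9°, groundspeed=106.9 kt
Leg 3: heading=169.7°, groundspeed=158.4 kt
Leg 4: heading=30.1°, groundspeed=209.7 kt
Leg 5: heading=288.2°, groundspeed=123.7 kt
Leg 6: heading=95.9°, groundspeed=212.9 kt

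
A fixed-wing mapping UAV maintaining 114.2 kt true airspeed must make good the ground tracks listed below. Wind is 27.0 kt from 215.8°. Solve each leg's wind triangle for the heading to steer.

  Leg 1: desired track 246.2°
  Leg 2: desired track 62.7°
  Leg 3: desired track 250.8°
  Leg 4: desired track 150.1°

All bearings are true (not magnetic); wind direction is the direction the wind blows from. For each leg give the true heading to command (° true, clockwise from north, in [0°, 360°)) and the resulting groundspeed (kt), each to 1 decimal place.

Leg 1: heading=239.3°, groundspeed=90.1 kt
Leg 2: heading=68.8°, groundspeed=137.6 kt
Leg 3: heading=243.0°, groundspeed=91.0 kt
Leg 4: heading=162.5°, groundspeed=100.4 kt

Leg 1: desired track 246.2°; wind correction -6.9° → command heading 239.3°, groundspeed 90.1 kt
Leg 2: desired track 62.7°; wind correction +6.1° → command heading 68.8°, groundspeed 137.6 kt
Leg 3: desired track 250.8°; wind correction -7.8° → command heading 243.0°, groundspeed 91.0 kt
Leg 4: desired track 150.1°; wind correction +12.4° → command heading 162.5°, groundspeed 100.4 kt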